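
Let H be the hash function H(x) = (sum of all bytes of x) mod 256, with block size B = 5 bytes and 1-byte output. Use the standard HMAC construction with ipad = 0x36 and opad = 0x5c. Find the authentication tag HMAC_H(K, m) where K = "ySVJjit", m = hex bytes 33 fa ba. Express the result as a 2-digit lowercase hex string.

a3

Key "ySVJjit" = 79 53 56 4a 6a 69 74 is 7 bytes > B = 5, so hash it first: H(key) = b3, then zero-pad to 5 bytes: K' = b3 00 00 00 00.
K' ⊕ ipad = 85 36 36 36 36.  K' ⊕ opad = ef 5c 5c 5c 5c.
Inner input = (K'⊕ipad) ∥ m = 85 36 36 36 36 ∥ 33 fa ba.
Inner hash: sum = 133+54+54+54+54+51+250+186 = 836; mod 256 = 68 → 44.
Outer input = (K'⊕opad) ∥ inner = ef 5c 5c 5c 5c ∥ 44.
Outer hash (tag): sum = 239+92+92+92+92+68 = 675; mod 256 = 163 → a3.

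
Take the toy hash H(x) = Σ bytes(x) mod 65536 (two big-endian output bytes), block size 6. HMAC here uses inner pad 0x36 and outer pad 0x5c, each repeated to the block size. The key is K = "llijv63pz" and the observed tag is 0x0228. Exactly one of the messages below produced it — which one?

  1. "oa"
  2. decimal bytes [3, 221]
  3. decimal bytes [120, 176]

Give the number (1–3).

Key "llijv63pz" = 6c 6c 69 6a 76 36 33 70 7a is 9 bytes > B = 6, so hash it first: H(key) = 03 74, then zero-pad to 6 bytes: K' = 03 74 00 00 00 00.
K' ⊕ ipad = 35 42 36 36 36 36; K' ⊕ opad = 5f 28 5c 5c 5c 5c.
m1: inner = H(35 42 36 36 36 36 6f 61) = 02 1f; tag = H(5f 28 5c 5c 5c 5c 02 1f) = 0218
m2: inner = H(35 42 36 36 36 36 03 dd) = 02 2f; tag = H(5f 28 5c 5c 5c 5c 02 2f) = 0228 ← matches
m3: inner = H(35 42 36 36 36 36 78 b0) = 02 77; tag = H(5f 28 5c 5c 5c 5c 02 77) = 0270

2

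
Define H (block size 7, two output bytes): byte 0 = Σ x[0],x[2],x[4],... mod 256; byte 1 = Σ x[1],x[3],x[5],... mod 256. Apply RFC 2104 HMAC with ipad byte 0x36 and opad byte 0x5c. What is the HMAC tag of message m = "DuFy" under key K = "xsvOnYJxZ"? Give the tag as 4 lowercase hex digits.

0b4d

Key "xsvOnYJxZ" = 78 73 76 4f 6e 59 4a 78 5a is 9 bytes > B = 7, so hash it first: H(key) = 00 93, then zero-pad to 7 bytes: K' = 00 93 00 00 00 00 00.
K' ⊕ ipad = 36 a5 36 36 36 36 36.  K' ⊕ opad = 5c cf 5c 5c 5c 5c 5c.
Inner input = (K'⊕ipad) ∥ m = 36 a5 36 36 36 36 36 ∥ 44 75 46 79.
Inner hash: even-index sum = 454 mod 256 = 198; odd-index sum = 411 mod 256 = 155 → c6 9b.
Outer input = (K'⊕opad) ∥ inner = 5c cf 5c 5c 5c 5c 5c ∥ c6 9b.
Outer hash (tag): even-index sum = 523 mod 256 = 11; odd-index sum = 589 mod 256 = 77 → 0b 4d.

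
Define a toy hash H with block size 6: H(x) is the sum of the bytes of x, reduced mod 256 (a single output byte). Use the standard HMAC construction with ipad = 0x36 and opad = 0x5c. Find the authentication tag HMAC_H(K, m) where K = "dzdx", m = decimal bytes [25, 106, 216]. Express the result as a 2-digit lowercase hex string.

Key "dzdx" = 64 7a 64 78 is 4 bytes ≤ B = 6; zero-pad to 6 bytes: K' = 64 7a 64 78 00 00.
K' ⊕ ipad = 52 4c 52 4e 36 36.  K' ⊕ opad = 38 26 38 24 5c 5c.
Inner input = (K'⊕ipad) ∥ m = 52 4c 52 4e 36 36 ∥ 19 6a d8.
Inner hash: sum = 82+76+82+78+54+54+25+106+216 = 773; mod 256 = 5 → 05.
Outer input = (K'⊕opad) ∥ inner = 38 26 38 24 5c 5c ∥ 05.
Outer hash (tag): sum = 56+38+56+36+92+92+5 = 375; mod 256 = 119 → 77.

77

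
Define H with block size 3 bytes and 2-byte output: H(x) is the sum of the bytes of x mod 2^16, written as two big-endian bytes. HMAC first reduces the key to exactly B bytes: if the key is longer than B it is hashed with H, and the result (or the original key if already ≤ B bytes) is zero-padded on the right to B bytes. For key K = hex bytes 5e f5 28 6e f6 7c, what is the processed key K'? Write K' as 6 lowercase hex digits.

035b00

|K| = 6 > B = 3, so first hash the key.
H(K): sum = 94+245+40+110+246+124 = 859 → 03 5b.
Zero-pad H(K) = 03 5b to 3 bytes: K' = 03 5b 00.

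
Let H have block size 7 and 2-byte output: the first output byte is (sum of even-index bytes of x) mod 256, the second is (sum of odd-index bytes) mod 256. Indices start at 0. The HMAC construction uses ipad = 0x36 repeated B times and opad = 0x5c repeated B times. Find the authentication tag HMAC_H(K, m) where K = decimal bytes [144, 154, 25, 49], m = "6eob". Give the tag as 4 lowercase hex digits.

Key decimal bytes [144, 154, 25, 49] = 90 9a 19 31 is 4 bytes ≤ B = 7; zero-pad to 7 bytes: K' = 90 9a 19 31 00 00 00.
K' ⊕ ipad = a6 ac 2f 07 36 36 36.  K' ⊕ opad = cc c6 45 6d 5c 5c 5c.
Inner input = (K'⊕ipad) ∥ m = a6 ac 2f 07 36 36 36 ∥ 36 65 6f 62.
Inner hash: even-index sum = 520 mod 256 = 8; odd-index sum = 398 mod 256 = 142 → 08 8e.
Outer input = (K'⊕opad) ∥ inner = cc c6 45 6d 5c 5c 5c ∥ 08 8e.
Outer hash (tag): even-index sum = 599 mod 256 = 87; odd-index sum = 407 mod 256 = 151 → 57 97.

5797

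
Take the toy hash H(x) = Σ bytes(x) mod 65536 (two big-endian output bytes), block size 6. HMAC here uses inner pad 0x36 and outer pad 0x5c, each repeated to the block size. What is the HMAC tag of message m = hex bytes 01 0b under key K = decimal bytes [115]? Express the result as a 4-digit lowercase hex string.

025b

Key decimal bytes [115] = 73 is 1 byte ≤ B = 6; zero-pad to 6 bytes: K' = 73 00 00 00 00 00.
K' ⊕ ipad = 45 36 36 36 36 36.  K' ⊕ opad = 2f 5c 5c 5c 5c 5c.
Inner input = (K'⊕ipad) ∥ m = 45 36 36 36 36 36 ∥ 01 0b.
Inner hash: sum = 69+54+54+54+54+54+1+11 = 351 → 01 5f.
Outer input = (K'⊕opad) ∥ inner = 2f 5c 5c 5c 5c 5c ∥ 01 5f.
Outer hash (tag): sum = 47+92+92+92+92+92+1+95 = 603 → 02 5b.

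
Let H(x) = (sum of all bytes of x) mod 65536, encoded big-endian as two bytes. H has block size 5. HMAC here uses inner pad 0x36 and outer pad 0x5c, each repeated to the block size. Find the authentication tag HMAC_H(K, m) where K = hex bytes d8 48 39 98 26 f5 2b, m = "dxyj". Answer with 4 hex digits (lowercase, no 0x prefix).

Key hex bytes d8 48 39 98 26 f5 2b is 7 bytes > B = 5, so hash it first: H(key) = 03 37, then zero-pad to 5 bytes: K' = 03 37 00 00 00.
K' ⊕ ipad = 35 01 36 36 36.  K' ⊕ opad = 5f 6b 5c 5c 5c.
Inner input = (K'⊕ipad) ∥ m = 35 01 36 36 36 ∥ 64 78 79 6a.
Inner hash: sum = 53+1+54+54+54+100+120+121+106 = 663 → 02 97.
Outer input = (K'⊕opad) ∥ inner = 5f 6b 5c 5c 5c ∥ 02 97.
Outer hash (tag): sum = 95+107+92+92+92+2+151 = 631 → 02 77.

0277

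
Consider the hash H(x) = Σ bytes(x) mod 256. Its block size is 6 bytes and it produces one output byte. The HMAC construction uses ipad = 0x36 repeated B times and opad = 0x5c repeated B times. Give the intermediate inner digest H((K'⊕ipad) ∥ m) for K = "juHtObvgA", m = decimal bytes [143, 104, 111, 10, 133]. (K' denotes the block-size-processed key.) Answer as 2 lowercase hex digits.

Key "juHtObvgA" = 6a 75 48 74 4f 62 76 67 41 is 9 bytes > B = 6, so hash it first: H(key) = 6a, then zero-pad to 6 bytes: K' = 6a 00 00 00 00 00.
K' ⊕ ipad = 5c 36 36 36 36 36.
Inner input = 5c 36 36 36 36 36 ∥ 8f 68 6f 0a 85.
Inner hash: sum = 92+54+54+54+54+54+143+104+111+10+133 = 863; mod 256 = 95 → 5f.

5f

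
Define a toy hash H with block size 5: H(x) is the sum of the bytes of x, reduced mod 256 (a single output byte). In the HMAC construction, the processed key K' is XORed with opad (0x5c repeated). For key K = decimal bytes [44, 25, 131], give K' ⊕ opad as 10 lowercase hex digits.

7045df5c5c

Key decimal bytes [44, 25, 131] = 2c 19 83 is 3 bytes ≤ B = 5; zero-pad to 5 bytes: K' = 2c 19 83 00 00.
XOR each byte with 0x5c: 2c⊕5c=70, 19⊕5c=45, 83⊕5c=df, 00⊕5c=5c, 00⊕5c=5c.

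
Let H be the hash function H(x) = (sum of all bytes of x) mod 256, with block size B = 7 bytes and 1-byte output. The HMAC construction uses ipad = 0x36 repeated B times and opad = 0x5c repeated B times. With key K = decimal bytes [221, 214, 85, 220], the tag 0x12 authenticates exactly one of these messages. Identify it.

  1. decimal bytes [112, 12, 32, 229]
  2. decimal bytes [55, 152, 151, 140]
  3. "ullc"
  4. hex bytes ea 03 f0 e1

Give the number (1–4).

Key decimal bytes [221, 214, 85, 220] = dd d6 55 dc is 4 bytes ≤ B = 7; zero-pad to 7 bytes: K' = dd d6 55 dc 00 00 00.
K' ⊕ ipad = eb e0 63 ea 36 36 36; K' ⊕ opad = 81 8a 09 80 5c 5c 5c.
m1: inner = H(eb e0 63 ea 36 36 36 70 0c 20 e5) = 3b; tag = H(81 8a 09 80 5c 5c 5c 3b) = e3
m2: inner = H(eb e0 63 ea 36 36 36 37 98 97 8c) = ac; tag = H(81 8a 09 80 5c 5c 5c ac) = 54
m3: inner = H(eb e0 63 ea 36 36 36 75 6c 6c 63) = 6a; tag = H(81 8a 09 80 5c 5c 5c 6a) = 12 ← matches
m4: inner = H(eb e0 63 ea 36 36 36 ea 03 f0 e1) = 78; tag = H(81 8a 09 80 5c 5c 5c 78) = 20

3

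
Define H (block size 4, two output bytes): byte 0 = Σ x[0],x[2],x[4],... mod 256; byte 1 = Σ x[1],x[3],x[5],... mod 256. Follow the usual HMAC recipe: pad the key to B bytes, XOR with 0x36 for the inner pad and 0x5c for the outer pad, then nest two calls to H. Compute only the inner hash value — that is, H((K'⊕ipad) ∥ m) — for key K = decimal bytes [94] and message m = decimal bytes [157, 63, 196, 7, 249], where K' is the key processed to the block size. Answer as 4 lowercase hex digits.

f8b2

Key decimal bytes [94] = 5e is 1 byte ≤ B = 4; zero-pad to 4 bytes: K' = 5e 00 00 00.
K' ⊕ ipad = 68 36 36 36.
Inner input = 68 36 36 36 ∥ 9d 3f c4 07 f9.
Inner hash: even-index sum = 760 mod 256 = 248; odd-index sum = 178 mod 256 = 178 → f8 b2.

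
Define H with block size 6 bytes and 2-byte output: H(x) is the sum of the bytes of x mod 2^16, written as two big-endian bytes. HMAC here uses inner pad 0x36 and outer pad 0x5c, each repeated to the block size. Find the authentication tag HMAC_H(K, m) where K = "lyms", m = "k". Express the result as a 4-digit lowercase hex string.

Key "lyms" = 6c 79 6d 73 is 4 bytes ≤ B = 6; zero-pad to 6 bytes: K' = 6c 79 6d 73 00 00.
K' ⊕ ipad = 5a 4f 5b 45 36 36.  K' ⊕ opad = 30 25 31 2f 5c 5c.
Inner input = (K'⊕ipad) ∥ m = 5a 4f 5b 45 36 36 ∥ 6b.
Inner hash: sum = 90+79+91+69+54+54+107 = 544 → 02 20.
Outer input = (K'⊕opad) ∥ inner = 30 25 31 2f 5c 5c ∥ 02 20.
Outer hash (tag): sum = 48+37+49+47+92+92+2+32 = 399 → 01 8f.

018f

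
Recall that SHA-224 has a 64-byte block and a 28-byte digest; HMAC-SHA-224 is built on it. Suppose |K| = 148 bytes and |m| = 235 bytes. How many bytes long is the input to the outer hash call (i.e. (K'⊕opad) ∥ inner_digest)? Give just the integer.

92

Key is 148 > 64 bytes, so it is hashed to 28 bytes then zero-padded to 64: |K'| = 64.
Outer input = (K'⊕opad) ∥ H(inner) → 64 + 28 = 92 bytes.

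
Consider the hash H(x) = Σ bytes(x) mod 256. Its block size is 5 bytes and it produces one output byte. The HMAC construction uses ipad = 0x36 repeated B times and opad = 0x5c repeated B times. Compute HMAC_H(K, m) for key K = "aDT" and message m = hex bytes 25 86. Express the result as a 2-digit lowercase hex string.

57

Key "aDT" = 61 44 54 is 3 bytes ≤ B = 5; zero-pad to 5 bytes: K' = 61 44 54 00 00.
K' ⊕ ipad = 57 72 62 36 36.  K' ⊕ opad = 3d 18 08 5c 5c.
Inner input = (K'⊕ipad) ∥ m = 57 72 62 36 36 ∥ 25 86.
Inner hash: sum = 87+114+98+54+54+37+134 = 578; mod 256 = 66 → 42.
Outer input = (K'⊕opad) ∥ inner = 3d 18 08 5c 5c ∥ 42.
Outer hash (tag): sum = 61+24+8+92+92+66 = 343; mod 256 = 87 → 57.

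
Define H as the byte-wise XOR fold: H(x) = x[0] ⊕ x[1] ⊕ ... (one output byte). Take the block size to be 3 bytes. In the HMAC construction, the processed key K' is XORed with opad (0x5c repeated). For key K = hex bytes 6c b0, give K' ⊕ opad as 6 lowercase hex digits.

Key hex bytes 6c b0 is 2 bytes ≤ B = 3; zero-pad to 3 bytes: K' = 6c b0 00.
XOR each byte with 0x5c: 6c⊕5c=30, b0⊕5c=ec, 00⊕5c=5c.

30ec5c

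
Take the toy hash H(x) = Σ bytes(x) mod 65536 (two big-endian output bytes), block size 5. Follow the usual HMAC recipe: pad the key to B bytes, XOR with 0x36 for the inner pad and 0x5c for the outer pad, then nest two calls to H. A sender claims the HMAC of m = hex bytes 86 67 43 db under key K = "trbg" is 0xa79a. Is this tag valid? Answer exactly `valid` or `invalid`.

Key "trbg" = 74 72 62 67 is 4 bytes ≤ B = 5; zero-pad to 5 bytes: K' = 74 72 62 67 00.
K' ⊕ ipad = 42 44 54 51 36; K' ⊕ opad = 28 2e 3e 3b 5c.
Inner hash: sum = 66+68+84+81+54+134+103+67+219 = 876 → 03 6c.
Outer hash (recomputed tag): sum = 40+46+62+59+92+3+108 = 410 → 01 9a.
Recomputed tag = 019a; claimed = a79a → mismatch.

invalid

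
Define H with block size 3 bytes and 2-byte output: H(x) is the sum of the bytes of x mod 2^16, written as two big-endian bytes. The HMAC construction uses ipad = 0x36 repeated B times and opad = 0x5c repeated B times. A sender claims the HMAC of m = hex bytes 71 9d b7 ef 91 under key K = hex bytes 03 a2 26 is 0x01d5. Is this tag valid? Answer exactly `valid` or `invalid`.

invalid

Key hex bytes 03 a2 26 is exactly B = 3 bytes: K' = 03 a2 26.
K' ⊕ ipad = 35 94 10; K' ⊕ opad = 5f fe 7a.
Inner hash: sum = 53+148+16+113+157+183+239+145 = 1054 → 04 1e.
Outer hash (recomputed tag): sum = 95+254+122+4+30 = 505 → 01 f9.
Recomputed tag = 01f9; claimed = 01d5 → mismatch.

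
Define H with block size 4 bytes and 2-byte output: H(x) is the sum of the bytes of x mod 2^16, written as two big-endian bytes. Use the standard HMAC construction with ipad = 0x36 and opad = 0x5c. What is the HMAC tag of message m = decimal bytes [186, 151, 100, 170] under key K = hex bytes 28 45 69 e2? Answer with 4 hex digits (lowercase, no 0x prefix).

01a7

Key hex bytes 28 45 69 e2 is exactly B = 4 bytes: K' = 28 45 69 e2.
K' ⊕ ipad = 1e 73 5f d4.  K' ⊕ opad = 74 19 35 be.
Inner input = (K'⊕ipad) ∥ m = 1e 73 5f d4 ∥ ba 97 64 aa.
Inner hash: sum = 30+115+95+212+186+151+100+170 = 1059 → 04 23.
Outer input = (K'⊕opad) ∥ inner = 74 19 35 be ∥ 04 23.
Outer hash (tag): sum = 116+25+53+190+4+35 = 423 → 01 a7.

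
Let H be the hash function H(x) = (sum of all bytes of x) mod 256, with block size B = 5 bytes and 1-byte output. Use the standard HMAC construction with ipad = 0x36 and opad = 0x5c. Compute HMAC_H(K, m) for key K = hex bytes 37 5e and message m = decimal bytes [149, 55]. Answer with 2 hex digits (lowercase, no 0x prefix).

Key hex bytes 37 5e is 2 bytes ≤ B = 5; zero-pad to 5 bytes: K' = 37 5e 00 00 00.
K' ⊕ ipad = 01 68 36 36 36.  K' ⊕ opad = 6b 02 5c 5c 5c.
Inner input = (K'⊕ipad) ∥ m = 01 68 36 36 36 ∥ 95 37.
Inner hash: sum = 1+104+54+54+54+149+55 = 471; mod 256 = 215 → d7.
Outer input = (K'⊕opad) ∥ inner = 6b 02 5c 5c 5c ∥ d7.
Outer hash (tag): sum = 107+2+92+92+92+215 = 600; mod 256 = 88 → 58.

58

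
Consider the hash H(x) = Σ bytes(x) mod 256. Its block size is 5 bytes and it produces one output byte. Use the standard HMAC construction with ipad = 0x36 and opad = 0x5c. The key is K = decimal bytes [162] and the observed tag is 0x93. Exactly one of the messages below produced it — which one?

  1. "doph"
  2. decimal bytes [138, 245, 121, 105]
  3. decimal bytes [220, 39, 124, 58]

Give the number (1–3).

Key decimal bytes [162] = a2 is 1 byte ≤ B = 5; zero-pad to 5 bytes: K' = a2 00 00 00 00.
K' ⊕ ipad = 94 36 36 36 36; K' ⊕ opad = fe 5c 5c 5c 5c.
m1: inner = H(94 36 36 36 36 64 6f 70 68) = 17; tag = H(fe 5c 5c 5c 5c 17) = 85
m2: inner = H(94 36 36 36 36 8a f5 79 69) = cd; tag = H(fe 5c 5c 5c 5c cd) = 3b
m3: inner = H(94 36 36 36 36 dc 27 7c 3a) = 25; tag = H(fe 5c 5c 5c 5c 25) = 93 ← matches

3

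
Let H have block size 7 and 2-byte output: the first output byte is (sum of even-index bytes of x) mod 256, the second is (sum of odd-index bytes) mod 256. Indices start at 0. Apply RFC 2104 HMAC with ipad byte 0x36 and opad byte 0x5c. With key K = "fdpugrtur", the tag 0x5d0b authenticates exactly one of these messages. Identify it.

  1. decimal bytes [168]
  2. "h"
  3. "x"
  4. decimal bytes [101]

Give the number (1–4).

Key "fdpugrtur" = 66 64 70 75 67 72 74 75 72 is 9 bytes > B = 7, so hash it first: H(key) = 23 c0, then zero-pad to 7 bytes: K' = 23 c0 00 00 00 00 00.
K' ⊕ ipad = 15 f6 36 36 36 36 36; K' ⊕ opad = 7f 9c 5c 5c 5c 5c 5c.
m1: inner = H(15 f6 36 36 36 36 36 a8) = b7 0a; tag = H(7f 9c 5c 5c 5c 5c 5c b7 0a) = 9d0b
m2: inner = H(15 f6 36 36 36 36 36 68) = b7 ca; tag = H(7f 9c 5c 5c 5c 5c 5c b7 ca) = 5d0b ← matches
m3: inner = H(15 f6 36 36 36 36 36 78) = b7 da; tag = H(7f 9c 5c 5c 5c 5c 5c b7 da) = 6d0b
m4: inner = H(15 f6 36 36 36 36 36 65) = b7 c7; tag = H(7f 9c 5c 5c 5c 5c 5c b7 c7) = 5a0b

2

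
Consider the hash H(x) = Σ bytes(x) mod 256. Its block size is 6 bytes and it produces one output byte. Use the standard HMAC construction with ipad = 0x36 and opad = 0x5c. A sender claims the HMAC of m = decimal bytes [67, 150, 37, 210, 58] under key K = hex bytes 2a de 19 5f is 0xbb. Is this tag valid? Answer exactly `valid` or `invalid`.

Key hex bytes 2a de 19 5f is 4 bytes ≤ B = 6; zero-pad to 6 bytes: K' = 2a de 19 5f 00 00.
K' ⊕ ipad = 1c e8 2f 69 36 36; K' ⊕ opad = 76 82 45 03 5c 5c.
Inner hash: sum = 28+232+47+105+54+54+67+150+37+210+58 = 1042; mod 256 = 18 → 12.
Outer hash (recomputed tag): sum = 118+130+69+3+92+92+18 = 522; mod 256 = 10 → 0a.
Recomputed tag = 0a; claimed = bb → mismatch.

invalid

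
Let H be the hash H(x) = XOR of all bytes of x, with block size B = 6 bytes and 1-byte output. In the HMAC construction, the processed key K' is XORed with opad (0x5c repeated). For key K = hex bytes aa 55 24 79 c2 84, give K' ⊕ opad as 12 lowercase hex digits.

Key hex bytes aa 55 24 79 c2 84 is exactly B = 6 bytes: K' = aa 55 24 79 c2 84.
XOR each byte with 0x5c: aa⊕5c=f6, 55⊕5c=09, 24⊕5c=78, 79⊕5c=25, c2⊕5c=9e, 84⊕5c=d8.

f60978259ed8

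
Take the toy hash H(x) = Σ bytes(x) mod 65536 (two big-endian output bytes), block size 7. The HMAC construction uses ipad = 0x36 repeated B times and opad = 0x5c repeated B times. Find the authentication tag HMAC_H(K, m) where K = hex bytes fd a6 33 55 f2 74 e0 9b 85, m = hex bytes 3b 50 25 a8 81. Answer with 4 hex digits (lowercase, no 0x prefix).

Key hex bytes fd a6 33 55 f2 74 e0 9b 85 is 9 bytes > B = 7, so hash it first: H(key) = 05 91, then zero-pad to 7 bytes: K' = 05 91 00 00 00 00 00.
K' ⊕ ipad = 33 a7 36 36 36 36 36.  K' ⊕ opad = 59 cd 5c 5c 5c 5c 5c.
Inner input = (K'⊕ipad) ∥ m = 33 a7 36 36 36 36 36 ∥ 3b 50 25 a8 81.
Inner hash: sum = 51+167+54+54+54+54+54+59+80+37+168+129 = 961 → 03 c1.
Outer input = (K'⊕opad) ∥ inner = 59 cd 5c 5c 5c 5c 5c ∥ 03 c1.
Outer hash (tag): sum = 89+205+92+92+92+92+92+3+193 = 950 → 03 b6.

03b6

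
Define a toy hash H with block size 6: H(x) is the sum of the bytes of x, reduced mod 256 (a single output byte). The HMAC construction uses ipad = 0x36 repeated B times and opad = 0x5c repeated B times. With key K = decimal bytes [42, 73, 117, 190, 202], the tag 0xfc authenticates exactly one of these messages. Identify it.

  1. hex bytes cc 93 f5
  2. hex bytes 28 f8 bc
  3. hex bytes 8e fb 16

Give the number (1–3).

Key decimal bytes [42, 73, 117, 190, 202] = 2a 49 75 be ca is 5 bytes ≤ B = 6; zero-pad to 6 bytes: K' = 2a 49 75 be ca 00.
K' ⊕ ipad = 1c 7f 43 88 fc 36; K' ⊕ opad = 76 15 29 e2 96 5c.
m1: inner = H(1c 7f 43 88 fc 36 cc 93 f5) = ec; tag = H(76 15 29 e2 96 5c ec) = 74
m2: inner = H(1c 7f 43 88 fc 36 28 f8 bc) = 74; tag = H(76 15 29 e2 96 5c 74) = fc ← matches
m3: inner = H(1c 7f 43 88 fc 36 8e fb 16) = 37; tag = H(76 15 29 e2 96 5c 37) = bf

2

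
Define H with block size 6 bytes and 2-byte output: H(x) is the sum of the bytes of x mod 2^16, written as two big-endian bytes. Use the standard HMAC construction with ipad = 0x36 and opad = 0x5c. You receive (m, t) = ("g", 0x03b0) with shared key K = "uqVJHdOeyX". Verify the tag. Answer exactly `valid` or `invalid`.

Key "uqVJHdOeyX" = 75 71 56 4a 48 64 4f 65 79 58 is 10 bytes > B = 6, so hash it first: H(key) = 03 b7, then zero-pad to 6 bytes: K' = 03 b7 00 00 00 00.
K' ⊕ ipad = 35 81 36 36 36 36; K' ⊕ opad = 5f eb 5c 5c 5c 5c.
Inner hash: sum = 53+129+54+54+54+54+103 = 501 → 01 f5.
Outer hash (recomputed tag): sum = 95+235+92+92+92+92+1+245 = 944 → 03 b0.
Recomputed tag = 03b0; claimed = 03b0 → match.

valid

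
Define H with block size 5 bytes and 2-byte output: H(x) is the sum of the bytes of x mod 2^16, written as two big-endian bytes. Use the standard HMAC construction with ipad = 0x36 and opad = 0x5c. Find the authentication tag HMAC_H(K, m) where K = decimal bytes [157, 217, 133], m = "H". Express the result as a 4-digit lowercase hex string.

02db

Key decimal bytes [157, 217, 133] = 9d d9 85 is 3 bytes ≤ B = 5; zero-pad to 5 bytes: K' = 9d d9 85 00 00.
K' ⊕ ipad = ab ef b3 36 36.  K' ⊕ opad = c1 85 d9 5c 5c.
Inner input = (K'⊕ipad) ∥ m = ab ef b3 36 36 ∥ 48.
Inner hash: sum = 171+239+179+54+54+72 = 769 → 03 01.
Outer input = (K'⊕opad) ∥ inner = c1 85 d9 5c 5c ∥ 03 01.
Outer hash (tag): sum = 193+133+217+92+92+3+1 = 731 → 02 db.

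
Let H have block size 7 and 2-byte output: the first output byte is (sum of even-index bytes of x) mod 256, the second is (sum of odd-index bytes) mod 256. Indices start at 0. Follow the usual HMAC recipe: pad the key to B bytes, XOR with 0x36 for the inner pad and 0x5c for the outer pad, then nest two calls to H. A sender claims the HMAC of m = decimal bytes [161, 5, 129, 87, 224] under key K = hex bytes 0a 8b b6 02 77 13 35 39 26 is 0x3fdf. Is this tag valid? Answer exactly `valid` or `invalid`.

valid

Key hex bytes 0a 8b b6 02 77 13 35 39 26 is 9 bytes > B = 7, so hash it first: H(key) = 92 d9, then zero-pad to 7 bytes: K' = 92 d9 00 00 00 00 00.
K' ⊕ ipad = a4 ef 36 36 36 36 36; K' ⊕ opad = ce 85 5c 5c 5c 5c 5c.
Inner hash: even-index sum = 418 mod 256 = 162; odd-index sum = 861 mod 256 = 93 → a2 5d.
Outer hash (recomputed tag): even-index sum = 575 mod 256 = 63; odd-index sum = 479 mod 256 = 223 → 3f df.
Recomputed tag = 3fdf; claimed = 3fdf → match.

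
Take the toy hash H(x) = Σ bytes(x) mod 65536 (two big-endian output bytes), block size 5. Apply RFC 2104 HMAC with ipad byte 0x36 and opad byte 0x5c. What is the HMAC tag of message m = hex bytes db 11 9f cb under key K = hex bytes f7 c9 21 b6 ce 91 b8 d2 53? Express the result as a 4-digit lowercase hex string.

0210

Key hex bytes f7 c9 21 b6 ce 91 b8 d2 53 is 9 bytes > B = 5, so hash it first: H(key) = 05 d3, then zero-pad to 5 bytes: K' = 05 d3 00 00 00.
K' ⊕ ipad = 33 e5 36 36 36.  K' ⊕ opad = 59 8f 5c 5c 5c.
Inner input = (K'⊕ipad) ∥ m = 33 e5 36 36 36 ∥ db 11 9f cb.
Inner hash: sum = 51+229+54+54+54+219+17+159+203 = 1040 → 04 10.
Outer input = (K'⊕opad) ∥ inner = 59 8f 5c 5c 5c ∥ 04 10.
Outer hash (tag): sum = 89+143+92+92+92+4+16 = 528 → 02 10.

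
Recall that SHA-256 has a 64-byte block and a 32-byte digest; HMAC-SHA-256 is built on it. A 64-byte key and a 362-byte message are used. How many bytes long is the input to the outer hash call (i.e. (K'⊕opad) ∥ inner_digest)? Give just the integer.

96

Key is 64 ≤ 64 bytes, zero-padded: |K'| = 64.
Outer input = (K'⊕opad) ∥ H(inner) → 64 + 32 = 96 bytes.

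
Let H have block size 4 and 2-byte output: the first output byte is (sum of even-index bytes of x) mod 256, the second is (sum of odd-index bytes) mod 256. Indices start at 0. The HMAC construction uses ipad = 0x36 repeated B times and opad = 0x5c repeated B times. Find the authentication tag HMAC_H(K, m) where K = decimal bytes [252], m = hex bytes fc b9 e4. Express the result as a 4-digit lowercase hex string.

dcdd

Key decimal bytes [252] = fc is 1 byte ≤ B = 4; zero-pad to 4 bytes: K' = fc 00 00 00.
K' ⊕ ipad = ca 36 36 36.  K' ⊕ opad = a0 5c 5c 5c.
Inner input = (K'⊕ipad) ∥ m = ca 36 36 36 ∥ fc b9 e4.
Inner hash: even-index sum = 736 mod 256 = 224; odd-index sum = 293 mod 256 = 37 → e0 25.
Outer input = (K'⊕opad) ∥ inner = a0 5c 5c 5c ∥ e0 25.
Outer hash (tag): even-index sum = 476 mod 256 = 220; odd-index sum = 221 mod 256 = 221 → dc dd.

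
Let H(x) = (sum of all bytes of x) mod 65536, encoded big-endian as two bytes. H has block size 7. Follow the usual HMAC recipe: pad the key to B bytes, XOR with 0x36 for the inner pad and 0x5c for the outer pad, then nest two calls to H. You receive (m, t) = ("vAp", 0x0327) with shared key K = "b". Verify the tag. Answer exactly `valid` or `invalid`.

Key "b" = 62 is 1 byte ≤ B = 7; zero-pad to 7 bytes: K' = 62 00 00 00 00 00 00.
K' ⊕ ipad = 54 36 36 36 36 36 36; K' ⊕ opad = 3e 5c 5c 5c 5c 5c 5c.
Inner hash: sum = 84+54+54+54+54+54+54+118+65+112 = 703 → 02 bf.
Outer hash (recomputed tag): sum = 62+92+92+92+92+92+92+2+191 = 807 → 03 27.
Recomputed tag = 0327; claimed = 0327 → match.

valid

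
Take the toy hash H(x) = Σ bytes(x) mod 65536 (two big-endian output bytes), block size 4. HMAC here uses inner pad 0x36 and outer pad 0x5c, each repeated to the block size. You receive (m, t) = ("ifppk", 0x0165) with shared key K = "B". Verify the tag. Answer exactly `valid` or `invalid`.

Key "B" = 42 is 1 byte ≤ B = 4; zero-pad to 4 bytes: K' = 42 00 00 00.
K' ⊕ ipad = 74 36 36 36; K' ⊕ opad = 1e 5c 5c 5c.
Inner hash: sum = 116+54+54+54+105+102+112+112+107 = 816 → 03 30.
Outer hash (recomputed tag): sum = 30+92+92+92+3+48 = 357 → 01 65.
Recomputed tag = 0165; claimed = 0165 → match.

valid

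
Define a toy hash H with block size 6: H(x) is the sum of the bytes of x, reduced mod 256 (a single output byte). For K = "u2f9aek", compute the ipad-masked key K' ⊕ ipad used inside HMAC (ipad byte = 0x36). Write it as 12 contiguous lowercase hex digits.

413636363636

Key "u2f9aek" = 75 32 66 39 61 65 6b is 7 bytes > B = 6, so hash it first: H(key) = 77, then zero-pad to 6 bytes: K' = 77 00 00 00 00 00.
XOR each byte with 0x36: 77⊕36=41, 00⊕36=36, 00⊕36=36, 00⊕36=36, 00⊕36=36, 00⊕36=36.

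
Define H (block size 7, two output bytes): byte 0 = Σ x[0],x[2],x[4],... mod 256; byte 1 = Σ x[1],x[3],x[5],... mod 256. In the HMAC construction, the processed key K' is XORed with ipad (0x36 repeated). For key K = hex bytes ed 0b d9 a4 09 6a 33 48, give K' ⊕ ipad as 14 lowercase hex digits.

34573636363636

Key hex bytes ed 0b d9 a4 09 6a 33 48 is 8 bytes > B = 7, so hash it first: H(key) = 02 61, then zero-pad to 7 bytes: K' = 02 61 00 00 00 00 00.
XOR each byte with 0x36: 02⊕36=34, 61⊕36=57, 00⊕36=36, 00⊕36=36, 00⊕36=36, 00⊕36=36, 00⊕36=36.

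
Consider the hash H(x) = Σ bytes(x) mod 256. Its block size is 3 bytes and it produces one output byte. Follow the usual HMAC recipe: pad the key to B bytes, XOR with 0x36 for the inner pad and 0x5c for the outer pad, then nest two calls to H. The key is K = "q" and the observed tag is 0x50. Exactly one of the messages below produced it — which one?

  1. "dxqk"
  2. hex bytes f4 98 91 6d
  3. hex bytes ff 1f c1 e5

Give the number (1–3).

1

Key "q" = 71 is 1 byte ≤ B = 3; zero-pad to 3 bytes: K' = 71 00 00.
K' ⊕ ipad = 47 36 36; K' ⊕ opad = 2d 5c 5c.
m1: inner = H(47 36 36 64 78 71 6b) = 6b; tag = H(2d 5c 5c 6b) = 50 ← matches
m2: inner = H(47 36 36 f4 98 91 6d) = 3d; tag = H(2d 5c 5c 3d) = 22
m3: inner = H(47 36 36 ff 1f c1 e5) = 77; tag = H(2d 5c 5c 77) = 5c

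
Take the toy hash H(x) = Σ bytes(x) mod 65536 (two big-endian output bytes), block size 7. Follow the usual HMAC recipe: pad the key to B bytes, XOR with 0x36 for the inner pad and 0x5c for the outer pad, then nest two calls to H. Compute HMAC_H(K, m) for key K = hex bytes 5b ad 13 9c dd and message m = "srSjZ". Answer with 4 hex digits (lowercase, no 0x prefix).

Key hex bytes 5b ad 13 9c dd is 5 bytes ≤ B = 7; zero-pad to 7 bytes: K' = 5b ad 13 9c dd 00 00.
K' ⊕ ipad = 6d 9b 25 aa eb 36 36.  K' ⊕ opad = 07 f1 4f c0 81 5c 5c.
Inner input = (K'⊕ipad) ∥ m = 6d 9b 25 aa eb 36 36 ∥ 73 72 53 6a 5a.
Inner hash: sum = 109+155+37+170+235+54+54+115+114+83+106+90 = 1322 → 05 2a.
Outer input = (K'⊕opad) ∥ inner = 07 f1 4f c0 81 5c 5c ∥ 05 2a.
Outer hash (tag): sum = 7+241+79+192+129+92+92+5+42 = 879 → 03 6f.

036f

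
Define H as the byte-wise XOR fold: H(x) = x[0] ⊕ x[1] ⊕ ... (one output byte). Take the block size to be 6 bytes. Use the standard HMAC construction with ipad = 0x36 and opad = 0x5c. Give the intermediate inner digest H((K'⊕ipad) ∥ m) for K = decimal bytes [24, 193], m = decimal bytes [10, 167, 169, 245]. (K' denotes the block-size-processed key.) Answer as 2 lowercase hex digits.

28

Key decimal bytes [24, 193] = 18 c1 is 2 bytes ≤ B = 6; zero-pad to 6 bytes: K' = 18 c1 00 00 00 00.
K' ⊕ ipad = 2e f7 36 36 36 36.
Inner input = 2e f7 36 36 36 36 ∥ 0a a7 a9 f5.
Inner hash: XOR 2e⊕f7⊕36⊕36⊕36⊕36⊕0a⊕a7⊕a9⊕f5 = 28.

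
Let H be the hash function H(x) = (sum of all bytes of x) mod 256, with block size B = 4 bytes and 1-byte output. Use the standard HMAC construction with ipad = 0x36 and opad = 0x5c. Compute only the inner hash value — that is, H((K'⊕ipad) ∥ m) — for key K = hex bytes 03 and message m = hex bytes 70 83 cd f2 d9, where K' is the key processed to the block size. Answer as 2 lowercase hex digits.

62

Key hex bytes 03 is 1 byte ≤ B = 4; zero-pad to 4 bytes: K' = 03 00 00 00.
K' ⊕ ipad = 35 36 36 36.
Inner input = 35 36 36 36 ∥ 70 83 cd f2 d9.
Inner hash: sum = 53+54+54+54+112+131+205+242+217 = 1122; mod 256 = 98 → 62.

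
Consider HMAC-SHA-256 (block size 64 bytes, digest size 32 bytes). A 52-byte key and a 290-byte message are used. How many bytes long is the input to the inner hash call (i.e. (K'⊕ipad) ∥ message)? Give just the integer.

Key is 52 ≤ 64 bytes, zero-padded: |K'| = 64.
Inner input = (K'⊕ipad) ∥ m → 64 + 290 = 354 bytes.

354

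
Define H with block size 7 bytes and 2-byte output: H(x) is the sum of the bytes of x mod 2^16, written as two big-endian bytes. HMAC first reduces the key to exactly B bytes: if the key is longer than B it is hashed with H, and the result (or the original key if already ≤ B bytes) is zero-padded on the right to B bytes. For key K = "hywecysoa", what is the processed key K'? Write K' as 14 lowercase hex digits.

03dc0000000000

|K| = 9 > B = 7, so first hash the key.
H(K): sum = 104+121+119+101+99+121+115+111+97 = 988 → 03 dc.
Zero-pad H(K) = 03 dc to 7 bytes: K' = 03 dc 00 00 00 00 00.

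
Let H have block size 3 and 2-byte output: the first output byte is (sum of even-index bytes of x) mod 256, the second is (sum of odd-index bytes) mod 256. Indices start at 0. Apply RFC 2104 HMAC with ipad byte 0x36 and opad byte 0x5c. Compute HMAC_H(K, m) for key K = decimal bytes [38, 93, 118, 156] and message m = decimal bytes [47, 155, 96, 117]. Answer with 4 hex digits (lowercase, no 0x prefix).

7a95

Key decimal bytes [38, 93, 118, 156] = 26 5d 76 9c is 4 bytes > B = 3, so hash it first: H(key) = 9c f9, then zero-pad to 3 bytes: K' = 9c f9 00.
K' ⊕ ipad = aa cf 36.  K' ⊕ opad = c0 a5 5c.
Inner input = (K'⊕ipad) ∥ m = aa cf 36 ∥ 2f 9b 60 75.
Inner hash: even-index sum = 496 mod 256 = 240; odd-index sum = 350 mod 256 = 94 → f0 5e.
Outer input = (K'⊕opad) ∥ inner = c0 a5 5c ∥ f0 5e.
Outer hash (tag): even-index sum = 378 mod 256 = 122; odd-index sum = 405 mod 256 = 149 → 7a 95.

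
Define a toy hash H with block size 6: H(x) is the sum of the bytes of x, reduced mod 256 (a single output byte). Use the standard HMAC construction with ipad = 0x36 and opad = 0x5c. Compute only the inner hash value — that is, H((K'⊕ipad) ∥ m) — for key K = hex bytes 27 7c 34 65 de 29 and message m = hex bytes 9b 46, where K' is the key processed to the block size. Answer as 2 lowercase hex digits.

98

Key hex bytes 27 7c 34 65 de 29 is exactly B = 6 bytes: K' = 27 7c 34 65 de 29.
K' ⊕ ipad = 11 4a 02 53 e8 1f.
Inner input = 11 4a 02 53 e8 1f ∥ 9b 46.
Inner hash: sum = 17+74+2+83+232+31+155+70 = 664; mod 256 = 152 → 98.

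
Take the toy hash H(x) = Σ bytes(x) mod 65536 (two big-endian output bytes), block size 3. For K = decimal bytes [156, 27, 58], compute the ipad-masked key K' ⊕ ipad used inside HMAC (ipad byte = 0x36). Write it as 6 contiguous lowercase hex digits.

aa2d0c

Key decimal bytes [156, 27, 58] = 9c 1b 3a is exactly B = 3 bytes: K' = 9c 1b 3a.
XOR each byte with 0x36: 9c⊕36=aa, 1b⊕36=2d, 3a⊕36=0c.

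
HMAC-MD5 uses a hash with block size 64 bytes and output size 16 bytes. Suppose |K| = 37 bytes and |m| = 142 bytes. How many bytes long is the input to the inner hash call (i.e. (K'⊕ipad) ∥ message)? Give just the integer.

Key is 37 ≤ 64 bytes, zero-padded: |K'| = 64.
Inner input = (K'⊕ipad) ∥ m → 64 + 142 = 206 bytes.

206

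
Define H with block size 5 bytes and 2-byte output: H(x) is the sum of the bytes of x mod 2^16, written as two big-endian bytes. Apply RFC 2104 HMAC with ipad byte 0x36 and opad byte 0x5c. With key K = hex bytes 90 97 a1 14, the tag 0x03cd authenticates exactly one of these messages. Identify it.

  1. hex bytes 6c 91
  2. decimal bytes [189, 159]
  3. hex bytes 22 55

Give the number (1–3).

Key hex bytes 90 97 a1 14 is 4 bytes ≤ B = 5; zero-pad to 5 bytes: K' = 90 97 a1 14 00.
K' ⊕ ipad = a6 a1 97 22 36; K' ⊕ opad = cc cb fd 48 5c.
m1: inner = H(a6 a1 97 22 36 6c 91) = 03 33; tag = H(cc cb fd 48 5c 03 33) = 036e
m2: inner = H(a6 a1 97 22 36 bd 9f) = 03 92; tag = H(cc cb fd 48 5c 03 92) = 03cd ← matches
m3: inner = H(a6 a1 97 22 36 22 55) = 02 ad; tag = H(cc cb fd 48 5c 02 ad) = 03e7

2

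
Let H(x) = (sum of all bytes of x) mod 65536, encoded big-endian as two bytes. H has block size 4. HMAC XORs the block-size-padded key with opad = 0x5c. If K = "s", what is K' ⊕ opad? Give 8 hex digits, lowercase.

2f5c5c5c

Key "s" = 73 is 1 byte ≤ B = 4; zero-pad to 4 bytes: K' = 73 00 00 00.
XOR each byte with 0x5c: 73⊕5c=2f, 00⊕5c=5c, 00⊕5c=5c, 00⊕5c=5c.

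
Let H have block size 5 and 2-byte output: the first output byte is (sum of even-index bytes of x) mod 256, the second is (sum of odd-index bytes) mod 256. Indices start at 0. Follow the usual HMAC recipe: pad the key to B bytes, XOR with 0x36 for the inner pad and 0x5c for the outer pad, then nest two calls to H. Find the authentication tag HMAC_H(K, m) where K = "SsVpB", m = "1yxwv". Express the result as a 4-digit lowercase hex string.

e184

Key "SsVpB" = 53 73 56 70 42 is exactly B = 5 bytes: K' = 53 73 56 70 42.
K' ⊕ ipad = 65 45 60 46 74.  K' ⊕ opad = 0f 2f 0a 2c 1e.
Inner input = (K'⊕ipad) ∥ m = 65 45 60 46 74 ∥ 31 79 78 77 76.
Inner hash: even-index sum = 553 mod 256 = 41; odd-index sum = 426 mod 256 = 170 → 29 aa.
Outer input = (K'⊕opad) ∥ inner = 0f 2f 0a 2c 1e ∥ 29 aa.
Outer hash (tag): even-index sum = 225 mod 256 = 225; odd-index sum = 132 mod 256 = 132 → e1 84.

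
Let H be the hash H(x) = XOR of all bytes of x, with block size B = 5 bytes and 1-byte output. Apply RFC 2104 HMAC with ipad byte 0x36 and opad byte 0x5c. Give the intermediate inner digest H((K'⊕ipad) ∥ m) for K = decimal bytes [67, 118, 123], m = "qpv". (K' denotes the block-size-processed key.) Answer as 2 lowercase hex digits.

Key decimal bytes [67, 118, 123] = 43 76 7b is 3 bytes ≤ B = 5; zero-pad to 5 bytes: K' = 43 76 7b 00 00.
K' ⊕ ipad = 75 40 4d 36 36.
Inner input = 75 40 4d 36 36 ∥ 71 70 76.
Inner hash: XOR 75⊕40⊕4d⊕36⊕36⊕71⊕70⊕76 = 0f.

0f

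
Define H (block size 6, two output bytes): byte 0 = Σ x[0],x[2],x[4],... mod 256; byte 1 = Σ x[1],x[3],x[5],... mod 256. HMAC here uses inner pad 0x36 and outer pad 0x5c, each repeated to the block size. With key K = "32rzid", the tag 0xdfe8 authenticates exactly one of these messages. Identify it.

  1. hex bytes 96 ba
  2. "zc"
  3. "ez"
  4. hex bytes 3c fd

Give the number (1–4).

Key "32rzid" = 33 32 72 7a 69 64 is exactly B = 6 bytes: K' = 33 32 72 7a 69 64.
K' ⊕ ipad = 05 04 44 4c 5f 52; K' ⊕ opad = 6f 6e 2e 26 35 38.
m1: inner = H(05 04 44 4c 5f 52 96 ba) = 3e 5c; tag = H(6f 6e 2e 26 35 38 3e 5c) = 1028
m2: inner = H(05 04 44 4c 5f 52 7a 63) = 22 05; tag = H(6f 6e 2e 26 35 38 22 05) = f4d1
m3: inner = H(05 04 44 4c 5f 52 65 7a) = 0d 1c; tag = H(6f 6e 2e 26 35 38 0d 1c) = dfe8 ← matches
m4: inner = H(05 04 44 4c 5f 52 3c fd) = e4 9f; tag = H(6f 6e 2e 26 35 38 e4 9f) = b66b

3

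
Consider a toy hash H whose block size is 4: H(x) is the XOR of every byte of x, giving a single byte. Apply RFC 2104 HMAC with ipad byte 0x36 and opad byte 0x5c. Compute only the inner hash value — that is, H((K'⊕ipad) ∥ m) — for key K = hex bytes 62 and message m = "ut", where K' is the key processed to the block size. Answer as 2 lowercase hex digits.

Key hex bytes 62 is 1 byte ≤ B = 4; zero-pad to 4 bytes: K' = 62 00 00 00.
K' ⊕ ipad = 54 36 36 36.
Inner input = 54 36 36 36 ∥ 75 74.
Inner hash: XOR 54⊕36⊕36⊕36⊕75⊕74 = 63.

63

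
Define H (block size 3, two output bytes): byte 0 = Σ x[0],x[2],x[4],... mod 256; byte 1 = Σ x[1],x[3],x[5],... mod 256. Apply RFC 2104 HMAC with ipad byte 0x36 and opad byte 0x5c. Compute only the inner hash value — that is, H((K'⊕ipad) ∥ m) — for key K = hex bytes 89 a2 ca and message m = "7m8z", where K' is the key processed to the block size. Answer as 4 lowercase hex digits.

a203

Key hex bytes 89 a2 ca is exactly B = 3 bytes: K' = 89 a2 ca.
K' ⊕ ipad = bf 94 fc.
Inner input = bf 94 fc ∥ 37 6d 38 7a.
Inner hash: even-index sum = 674 mod 256 = 162; odd-index sum = 259 mod 256 = 3 → a2 03.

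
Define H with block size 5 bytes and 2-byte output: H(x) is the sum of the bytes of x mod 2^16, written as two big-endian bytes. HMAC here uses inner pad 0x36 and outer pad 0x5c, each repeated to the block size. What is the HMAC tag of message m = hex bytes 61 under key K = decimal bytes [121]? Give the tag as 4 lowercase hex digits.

021e

Key decimal bytes [121] = 79 is 1 byte ≤ B = 5; zero-pad to 5 bytes: K' = 79 00 00 00 00.
K' ⊕ ipad = 4f 36 36 36 36.  K' ⊕ opad = 25 5c 5c 5c 5c.
Inner input = (K'⊕ipad) ∥ m = 4f 36 36 36 36 ∥ 61.
Inner hash: sum = 79+54+54+54+54+97 = 392 → 01 88.
Outer input = (K'⊕opad) ∥ inner = 25 5c 5c 5c 5c ∥ 01 88.
Outer hash (tag): sum = 37+92+92+92+92+1+136 = 542 → 02 1e.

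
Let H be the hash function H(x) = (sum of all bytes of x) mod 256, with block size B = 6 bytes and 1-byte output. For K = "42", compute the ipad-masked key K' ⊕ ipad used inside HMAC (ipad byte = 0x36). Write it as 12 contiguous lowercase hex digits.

Key "42" = 34 32 is 2 bytes ≤ B = 6; zero-pad to 6 bytes: K' = 34 32 00 00 00 00.
XOR each byte with 0x36: 34⊕36=02, 32⊕36=04, 00⊕36=36, 00⊕36=36, 00⊕36=36, 00⊕36=36.

020436363636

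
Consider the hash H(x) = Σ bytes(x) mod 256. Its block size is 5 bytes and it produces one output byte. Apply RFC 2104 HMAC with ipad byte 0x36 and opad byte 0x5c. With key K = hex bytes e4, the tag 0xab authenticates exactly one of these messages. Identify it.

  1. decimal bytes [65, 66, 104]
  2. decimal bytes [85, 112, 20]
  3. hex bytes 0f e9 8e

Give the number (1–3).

2

Key hex bytes e4 is 1 byte ≤ B = 5; zero-pad to 5 bytes: K' = e4 00 00 00 00.
K' ⊕ ipad = d2 36 36 36 36; K' ⊕ opad = b8 5c 5c 5c 5c.
m1: inner = H(d2 36 36 36 36 41 42 68) = 95; tag = H(b8 5c 5c 5c 5c 95) = bd
m2: inner = H(d2 36 36 36 36 55 70 14) = 83; tag = H(b8 5c 5c 5c 5c 83) = ab ← matches
m3: inner = H(d2 36 36 36 36 0f e9 8e) = 30; tag = H(b8 5c 5c 5c 5c 30) = 58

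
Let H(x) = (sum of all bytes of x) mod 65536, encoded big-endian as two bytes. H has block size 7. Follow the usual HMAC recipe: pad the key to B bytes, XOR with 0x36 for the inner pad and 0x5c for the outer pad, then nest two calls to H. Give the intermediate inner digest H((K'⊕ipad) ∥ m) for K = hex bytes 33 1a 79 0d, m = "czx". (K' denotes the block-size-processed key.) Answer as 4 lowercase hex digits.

02b2

Key hex bytes 33 1a 79 0d is 4 bytes ≤ B = 7; zero-pad to 7 bytes: K' = 33 1a 79 0d 00 00 00.
K' ⊕ ipad = 05 2c 4f 3b 36 36 36.
Inner input = 05 2c 4f 3b 36 36 36 ∥ 63 7a 78.
Inner hash: sum = 5+44+79+59+54+54+54+99+122+120 = 690 → 02 b2.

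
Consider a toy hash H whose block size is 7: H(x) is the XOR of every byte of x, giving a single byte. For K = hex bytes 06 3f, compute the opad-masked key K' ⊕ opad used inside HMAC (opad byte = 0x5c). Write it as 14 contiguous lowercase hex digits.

5a635c5c5c5c5c

Key hex bytes 06 3f is 2 bytes ≤ B = 7; zero-pad to 7 bytes: K' = 06 3f 00 00 00 00 00.
XOR each byte with 0x5c: 06⊕5c=5a, 3f⊕5c=63, 00⊕5c=5c, 00⊕5c=5c, 00⊕5c=5c, 00⊕5c=5c, 00⊕5c=5c.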